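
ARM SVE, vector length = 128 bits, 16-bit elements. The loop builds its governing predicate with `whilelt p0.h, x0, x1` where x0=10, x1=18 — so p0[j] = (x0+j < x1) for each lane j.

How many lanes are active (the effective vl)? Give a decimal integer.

lane count: 128 div 16 = 8
active while 10+j < 18, i.e. j ∈ [0,8) capped at 8 ⇒ 8

vl = 8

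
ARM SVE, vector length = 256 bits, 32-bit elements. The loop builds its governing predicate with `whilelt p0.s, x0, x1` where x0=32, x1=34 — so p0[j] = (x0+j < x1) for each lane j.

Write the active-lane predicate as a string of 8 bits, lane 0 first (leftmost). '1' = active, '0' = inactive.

predicate = 11000000

lane count: 256 div 32 = 8
p0[j] = (32+j < 34); true for j=0..1 → 2 lanes set
bits (lane 0 leftmost): 11000000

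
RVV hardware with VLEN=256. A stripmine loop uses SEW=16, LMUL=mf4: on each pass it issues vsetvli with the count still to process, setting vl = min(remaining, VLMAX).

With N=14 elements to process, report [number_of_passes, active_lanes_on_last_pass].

[iterations, last_vl] = [4, 2]

VLMAX = VLEN×LMUL/SEW = 256×1/4/16 = 4
14 elements at 4/iter → 4 passes, remainder 2 on the last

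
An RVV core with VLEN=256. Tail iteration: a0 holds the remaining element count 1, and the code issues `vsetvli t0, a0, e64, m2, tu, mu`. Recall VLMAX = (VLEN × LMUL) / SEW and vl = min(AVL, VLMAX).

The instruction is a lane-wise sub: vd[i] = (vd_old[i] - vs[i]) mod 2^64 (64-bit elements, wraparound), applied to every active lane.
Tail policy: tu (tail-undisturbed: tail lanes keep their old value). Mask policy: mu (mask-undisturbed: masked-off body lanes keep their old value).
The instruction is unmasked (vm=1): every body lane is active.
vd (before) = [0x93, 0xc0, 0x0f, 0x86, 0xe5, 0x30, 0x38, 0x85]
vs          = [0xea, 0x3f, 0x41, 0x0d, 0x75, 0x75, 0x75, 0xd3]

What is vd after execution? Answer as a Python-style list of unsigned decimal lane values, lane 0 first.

VLMAX = VLEN×LMUL/SEW = 256×2/64 = 8
vl ← min(1, 8) = 1
vd[0] sub(0x93,0xea) -> 0xffffffffffffffa9
vd[1] tail/keep -> 0xc0
vd[2] tail/keep -> 0x0f
vd[3] tail/keep -> 0x86
vd[4] tail/keep -> 0xe5
vd[5] tail/keep -> 0x30
vd[6] tail/keep -> 0x38
vd[7] tail/keep -> 0x85

vd = [18446744073709551529, 192, 15, 134, 229, 48, 56, 133]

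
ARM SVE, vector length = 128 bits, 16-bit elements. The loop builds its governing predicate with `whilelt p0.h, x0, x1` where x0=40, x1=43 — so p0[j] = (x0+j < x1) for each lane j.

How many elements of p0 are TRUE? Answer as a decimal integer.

vl = 3

lane count: 128 div 16 = 8
active while 40+j < 43, i.e. j ∈ [0,3) capped at 8 ⇒ 3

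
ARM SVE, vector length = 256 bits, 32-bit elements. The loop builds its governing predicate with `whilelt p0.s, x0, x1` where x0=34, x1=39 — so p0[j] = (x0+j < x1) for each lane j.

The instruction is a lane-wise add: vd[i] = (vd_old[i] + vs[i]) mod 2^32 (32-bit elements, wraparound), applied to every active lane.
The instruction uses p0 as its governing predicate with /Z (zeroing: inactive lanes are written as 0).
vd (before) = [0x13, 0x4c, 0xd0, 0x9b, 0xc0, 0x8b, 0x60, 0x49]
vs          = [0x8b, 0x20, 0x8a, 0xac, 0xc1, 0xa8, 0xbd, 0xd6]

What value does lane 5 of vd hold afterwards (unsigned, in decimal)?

vd[5] = 0

register lanes = 256/32 = 8
p0[j] = (34+j < 39); true for j=0..4 → 5 lanes set
vd[0] add(0x13,0x8b) -> 0x9e
vd[1] add(0x4c,0x20) -> 0x6c
vd[2] add(0xd0,0x8a) -> 0x15a
vd[3] add(0x9b,0xac) -> 0x147
vd[4] add(0xc0,0xc1) -> 0x181
vd[5] tail/zero -> 0x00
vd[6] tail/zero -> 0x00
vd[7] tail/zero -> 0x00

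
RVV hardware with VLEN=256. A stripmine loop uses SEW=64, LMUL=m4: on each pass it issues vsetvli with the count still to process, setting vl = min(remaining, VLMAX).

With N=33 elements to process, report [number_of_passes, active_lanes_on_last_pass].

[iterations, last_vl] = [3, 1]

lanes per group: 256·4/64 = 16
iterations = ceil(33/16) = 3; final-pass vl = 1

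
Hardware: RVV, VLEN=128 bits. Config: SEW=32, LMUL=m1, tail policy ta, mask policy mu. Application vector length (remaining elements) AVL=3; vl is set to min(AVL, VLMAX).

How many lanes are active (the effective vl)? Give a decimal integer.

vl = 3

VLMAX = (128 × 1) / 32 = 4 lanes
vl = min(AVL, VLMAX) = min(3, 4) = 3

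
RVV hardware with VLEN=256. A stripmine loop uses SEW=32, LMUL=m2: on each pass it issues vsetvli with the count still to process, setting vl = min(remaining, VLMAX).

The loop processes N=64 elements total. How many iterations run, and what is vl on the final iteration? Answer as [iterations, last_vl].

[iterations, last_vl] = [4, 16]

VLMAX = (256 × 2) / 32 = 16 lanes
iterations = ceil(64/16) = 4; final-pass vl = 16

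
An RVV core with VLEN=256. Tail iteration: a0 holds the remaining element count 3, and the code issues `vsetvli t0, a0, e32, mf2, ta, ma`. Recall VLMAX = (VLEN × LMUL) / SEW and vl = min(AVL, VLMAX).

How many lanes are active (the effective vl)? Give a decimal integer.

VLMAX = (256 × 1/2) / 32 = 4 lanes
AVL=3 ≤ VLMAX=4, so vl = 3

vl = 3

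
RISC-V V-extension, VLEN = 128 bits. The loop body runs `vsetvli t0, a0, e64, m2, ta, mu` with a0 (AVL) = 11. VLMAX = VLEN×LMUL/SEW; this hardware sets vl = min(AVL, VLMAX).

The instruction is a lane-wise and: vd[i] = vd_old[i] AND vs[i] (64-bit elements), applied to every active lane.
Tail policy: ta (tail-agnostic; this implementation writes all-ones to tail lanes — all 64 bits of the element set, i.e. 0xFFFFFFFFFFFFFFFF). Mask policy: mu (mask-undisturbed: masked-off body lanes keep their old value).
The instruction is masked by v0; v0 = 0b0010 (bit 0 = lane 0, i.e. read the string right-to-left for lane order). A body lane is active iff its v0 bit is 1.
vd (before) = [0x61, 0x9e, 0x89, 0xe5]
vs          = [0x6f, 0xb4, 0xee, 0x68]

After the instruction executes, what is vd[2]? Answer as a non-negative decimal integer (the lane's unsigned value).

vd[2] = 137

VLMAX = (128 × 2) / 64 = 4 lanes
vl = min(AVL, VLMAX) = min(11, 4) = 4
lane  0: mask-off/keep ⇒ 0x61
lane  1: and(0x9e,0xb4) ⇒ 0x94
lane  2: mask-off/keep ⇒ 0x89
lane  3: mask-off/keep ⇒ 0xe5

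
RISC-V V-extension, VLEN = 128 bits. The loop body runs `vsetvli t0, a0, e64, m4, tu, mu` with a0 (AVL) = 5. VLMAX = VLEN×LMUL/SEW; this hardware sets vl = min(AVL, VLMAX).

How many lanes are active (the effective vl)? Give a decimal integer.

vl = 5

VLMAX = (128 × 4) / 64 = 8 lanes
vl = min(AVL, VLMAX) = min(5, 8) = 5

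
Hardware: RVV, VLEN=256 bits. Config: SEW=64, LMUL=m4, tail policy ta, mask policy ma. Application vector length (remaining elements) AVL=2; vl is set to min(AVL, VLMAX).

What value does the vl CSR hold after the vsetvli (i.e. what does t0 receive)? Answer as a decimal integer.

VLMAX = (256 × 4) / 64 = 16 lanes
vl ← min(2, 16) = 2

vl = 2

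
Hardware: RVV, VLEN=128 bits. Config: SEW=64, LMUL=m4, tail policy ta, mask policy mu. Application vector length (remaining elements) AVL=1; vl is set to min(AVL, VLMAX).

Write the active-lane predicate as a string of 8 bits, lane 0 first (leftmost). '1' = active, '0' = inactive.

lanes per group: 128·4/64 = 8
vl ← min(1, 8) = 1
bits (lane 0 leftmost): 10000000

predicate = 10000000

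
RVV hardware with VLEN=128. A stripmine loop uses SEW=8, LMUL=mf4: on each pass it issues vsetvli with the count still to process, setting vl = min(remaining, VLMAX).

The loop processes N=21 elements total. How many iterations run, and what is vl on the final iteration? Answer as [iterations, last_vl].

[iterations, last_vl] = [6, 1]

VLMAX = VLEN×LMUL/SEW = 128×1/4/8 = 4
21 elements at 4/iter → 6 passes, remainder 1 on the last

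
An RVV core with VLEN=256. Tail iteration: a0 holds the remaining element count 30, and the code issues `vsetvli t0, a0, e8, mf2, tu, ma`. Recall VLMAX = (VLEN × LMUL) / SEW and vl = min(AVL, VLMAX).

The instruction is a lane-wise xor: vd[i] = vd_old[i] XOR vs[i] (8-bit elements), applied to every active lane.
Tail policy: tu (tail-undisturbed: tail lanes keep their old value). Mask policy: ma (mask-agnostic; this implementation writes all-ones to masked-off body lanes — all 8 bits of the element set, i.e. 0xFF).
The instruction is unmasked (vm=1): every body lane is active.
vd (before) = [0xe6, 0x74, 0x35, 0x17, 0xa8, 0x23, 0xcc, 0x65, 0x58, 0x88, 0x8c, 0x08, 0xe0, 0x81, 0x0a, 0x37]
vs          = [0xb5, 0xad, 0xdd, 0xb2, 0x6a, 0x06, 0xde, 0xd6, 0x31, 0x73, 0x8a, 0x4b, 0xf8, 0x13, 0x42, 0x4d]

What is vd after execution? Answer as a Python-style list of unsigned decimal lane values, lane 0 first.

vd = [83, 217, 232, 165, 194, 37, 18, 179, 105, 251, 6, 67, 24, 146, 72, 122]

VLMAX = (256 × 1/2) / 8 = 16 lanes
vl ← min(30, 16) = 16
lane  0: xor(0xe6,0xb5) ⇒ 0x53
lane  1: xor(0x74,0xad) ⇒ 0xd9
lane  2: xor(0x35,0xdd) ⇒ 0xe8
lane  3: xor(0x17,0xb2) ⇒ 0xa5
lane  4: xor(0xa8,0x6a) ⇒ 0xc2
lane  5: xor(0x23,0x06) ⇒ 0x25
lane  6: xor(0xcc,0xde) ⇒ 0x12
lane  7: xor(0x65,0xd6) ⇒ 0xb3
lane  8: xor(0x58,0x31) ⇒ 0x69
lane  9: xor(0x88,0x73) ⇒ 0xfb
lane 10: xor(0x8c,0x8a) ⇒ 0x06
lane 11: xor(0x08,0x4b) ⇒ 0x43
lane 12: xor(0xe0,0xf8) ⇒ 0x18
lane 13: xor(0x81,0x13) ⇒ 0x92
lane 14: xor(0x0a,0x42) ⇒ 0x48
lane 15: xor(0x37,0x4d) ⇒ 0x7a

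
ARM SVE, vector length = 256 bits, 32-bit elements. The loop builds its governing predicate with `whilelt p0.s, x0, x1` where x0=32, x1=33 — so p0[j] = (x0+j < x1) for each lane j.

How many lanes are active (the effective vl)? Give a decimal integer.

vl = 1

register lanes = 256/32 = 8
whilelt: lane j active iff 32+j < 33 → j < 1 → 1 active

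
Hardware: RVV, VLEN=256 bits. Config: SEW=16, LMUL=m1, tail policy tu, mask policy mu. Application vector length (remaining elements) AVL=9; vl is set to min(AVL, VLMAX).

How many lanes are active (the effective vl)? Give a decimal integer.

VLMAX = VLEN×LMUL/SEW = 256×1/16 = 16
vl = min(AVL, VLMAX) = min(9, 16) = 9

vl = 9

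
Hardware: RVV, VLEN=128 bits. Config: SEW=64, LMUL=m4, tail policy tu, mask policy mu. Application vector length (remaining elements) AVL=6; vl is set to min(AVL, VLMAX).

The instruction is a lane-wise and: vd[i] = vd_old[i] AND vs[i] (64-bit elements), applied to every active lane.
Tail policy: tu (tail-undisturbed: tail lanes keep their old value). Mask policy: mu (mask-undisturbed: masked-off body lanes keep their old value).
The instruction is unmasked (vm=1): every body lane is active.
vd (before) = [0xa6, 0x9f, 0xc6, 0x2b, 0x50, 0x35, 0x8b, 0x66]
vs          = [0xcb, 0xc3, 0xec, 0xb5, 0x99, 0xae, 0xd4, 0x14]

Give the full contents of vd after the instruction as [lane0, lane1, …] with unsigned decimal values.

vd = [130, 131, 196, 33, 16, 36, 139, 102]

VLMAX = VLEN×LMUL/SEW = 128×4/64 = 8
vl ← min(6, 8) = 6
lane  0: and(0xa6,0xcb) ⇒ 0x82
lane  1: and(0x9f,0xc3) ⇒ 0x83
lane  2: and(0xc6,0xec) ⇒ 0xc4
lane  3: and(0x2b,0xb5) ⇒ 0x21
lane  4: and(0x50,0x99) ⇒ 0x10
lane  5: and(0x35,0xae) ⇒ 0x24
lane  6: tail/keep ⇒ 0x8b
lane  7: tail/keep ⇒ 0x66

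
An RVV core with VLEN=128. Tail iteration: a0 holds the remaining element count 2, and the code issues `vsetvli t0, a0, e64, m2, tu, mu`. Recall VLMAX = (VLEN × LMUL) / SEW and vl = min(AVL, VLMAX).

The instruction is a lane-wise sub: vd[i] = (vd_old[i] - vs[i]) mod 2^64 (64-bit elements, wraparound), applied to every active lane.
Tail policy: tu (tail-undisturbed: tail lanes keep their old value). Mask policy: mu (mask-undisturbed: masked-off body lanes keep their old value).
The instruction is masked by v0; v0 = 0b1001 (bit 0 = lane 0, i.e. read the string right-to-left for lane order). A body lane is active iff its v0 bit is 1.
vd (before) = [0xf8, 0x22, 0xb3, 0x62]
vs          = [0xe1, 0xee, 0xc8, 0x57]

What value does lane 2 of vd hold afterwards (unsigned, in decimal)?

vd[2] = 179

VLMAX = VLEN×LMUL/SEW = 128×2/64 = 4
vl = min(AVL, VLMAX) = min(2, 4) = 2
  i=0: sub(0xf8,0xe1) → 23
  i=1: mask-off/keep → 34
  i=2: tail/keep → 179
  i=3: tail/keep → 98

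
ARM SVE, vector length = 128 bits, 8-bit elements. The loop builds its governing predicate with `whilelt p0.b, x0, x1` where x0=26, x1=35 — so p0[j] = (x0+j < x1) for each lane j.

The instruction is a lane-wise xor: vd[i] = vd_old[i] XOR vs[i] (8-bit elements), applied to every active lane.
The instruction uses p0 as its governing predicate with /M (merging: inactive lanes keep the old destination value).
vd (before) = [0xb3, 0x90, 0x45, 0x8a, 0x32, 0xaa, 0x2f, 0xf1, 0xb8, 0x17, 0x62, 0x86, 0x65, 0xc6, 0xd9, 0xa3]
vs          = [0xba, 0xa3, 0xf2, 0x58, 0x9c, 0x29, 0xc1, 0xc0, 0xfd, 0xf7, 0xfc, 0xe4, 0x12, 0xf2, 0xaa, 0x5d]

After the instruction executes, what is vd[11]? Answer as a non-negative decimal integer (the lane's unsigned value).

128-bit reg / 8-bit elem → 16 lanes
whilelt: lane j active iff 26+j < 35 → j < 9 → 9 active
lane  0: xor(0xb3,0xba) ⇒ 0x09
lane  1: xor(0x90,0xa3) ⇒ 0x33
lane  2: xor(0x45,0xf2) ⇒ 0xb7
lane  3: xor(0x8a,0x58) ⇒ 0xd2
lane  4: xor(0x32,0x9c) ⇒ 0xae
lane  5: xor(0xaa,0x29) ⇒ 0x83
lane  6: xor(0x2f,0xc1) ⇒ 0xee
lane  7: xor(0xf1,0xc0) ⇒ 0x31
lane  8: xor(0xb8,0xfd) ⇒ 0x45
lane  9: tail/keep ⇒ 0x17
lane 10: tail/keep ⇒ 0x62
lane 11: tail/keep ⇒ 0x86
lane 12: tail/keep ⇒ 0x65
lane 13: tail/keep ⇒ 0xc6
lane 14: tail/keep ⇒ 0xd9
lane 15: tail/keep ⇒ 0xa3

vd[11] = 134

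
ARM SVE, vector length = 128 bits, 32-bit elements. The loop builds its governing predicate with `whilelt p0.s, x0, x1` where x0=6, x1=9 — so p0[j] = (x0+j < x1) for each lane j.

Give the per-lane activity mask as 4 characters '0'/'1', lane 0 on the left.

predicate = 1110

128-bit reg / 32-bit elem → 4 lanes
active while 6+j < 9, i.e. j ∈ [0,3) capped at 4 ⇒ 3
bits (lane 0 leftmost): 1110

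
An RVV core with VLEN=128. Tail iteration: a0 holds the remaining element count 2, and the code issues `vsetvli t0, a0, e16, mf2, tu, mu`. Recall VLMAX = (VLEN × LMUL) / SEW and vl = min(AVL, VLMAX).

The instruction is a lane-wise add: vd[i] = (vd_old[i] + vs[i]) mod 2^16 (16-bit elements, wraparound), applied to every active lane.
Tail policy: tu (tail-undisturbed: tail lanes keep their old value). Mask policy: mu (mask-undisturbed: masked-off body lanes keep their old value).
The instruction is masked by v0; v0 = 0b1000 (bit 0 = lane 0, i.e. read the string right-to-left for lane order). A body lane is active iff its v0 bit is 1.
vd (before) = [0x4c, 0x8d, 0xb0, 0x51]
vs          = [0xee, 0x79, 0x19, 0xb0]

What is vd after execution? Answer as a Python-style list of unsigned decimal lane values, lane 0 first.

vd = [76, 141, 176, 81]

VLMAX = (128 × 1/2) / 16 = 4 lanes
AVL=2 ≤ VLMAX=4, so vl = 2
  i=0: mask-off/keep → 76
  i=1: mask-off/keep → 141
  i=2: tail/keep → 176
  i=3: tail/keep → 81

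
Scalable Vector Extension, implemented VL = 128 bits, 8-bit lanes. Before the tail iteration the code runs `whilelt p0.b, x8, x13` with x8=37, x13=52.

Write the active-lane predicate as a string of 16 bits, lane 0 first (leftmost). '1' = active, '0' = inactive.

predicate = 1111111111111110

register lanes = 128/8 = 16
whilelt: lane j active iff 37+j < 52 → j < 15 → 15 active
bits (lane 0 leftmost): 1111111111111110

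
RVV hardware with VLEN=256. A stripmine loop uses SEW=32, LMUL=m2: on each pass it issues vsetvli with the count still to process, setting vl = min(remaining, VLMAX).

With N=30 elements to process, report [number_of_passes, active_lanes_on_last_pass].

[iterations, last_vl] = [2, 14]

VLMAX = VLEN×LMUL/SEW = 256×2/32 = 16
30 elements at 16/iter → 2 passes, remainder 14 on the last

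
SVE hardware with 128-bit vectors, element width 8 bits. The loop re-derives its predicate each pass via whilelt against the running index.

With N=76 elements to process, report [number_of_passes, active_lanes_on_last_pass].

lane count: 128 div 8 = 16
N=76: ⌈76/16⌉ = 5 iters; last vl = 76 − 4×16 = 12

[iterations, last_vl] = [5, 12]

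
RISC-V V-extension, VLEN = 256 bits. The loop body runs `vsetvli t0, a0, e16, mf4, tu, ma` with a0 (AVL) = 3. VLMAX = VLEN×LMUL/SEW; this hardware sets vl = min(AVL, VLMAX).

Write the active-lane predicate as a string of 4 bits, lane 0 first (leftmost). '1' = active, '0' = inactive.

predicate = 1110

lanes per group: 256·1/4/16 = 4
vl ← min(3, 4) = 3
bits (lane 0 leftmost): 1110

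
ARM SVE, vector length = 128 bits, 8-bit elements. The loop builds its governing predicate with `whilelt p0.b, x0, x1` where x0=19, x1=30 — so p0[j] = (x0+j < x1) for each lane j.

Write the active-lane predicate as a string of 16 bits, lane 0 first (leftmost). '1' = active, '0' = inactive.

128-bit reg / 8-bit elem → 16 lanes
active while 19+j < 30, i.e. j ∈ [0,11) capped at 16 ⇒ 11
bits (lane 0 leftmost): 1111111111100000

predicate = 1111111111100000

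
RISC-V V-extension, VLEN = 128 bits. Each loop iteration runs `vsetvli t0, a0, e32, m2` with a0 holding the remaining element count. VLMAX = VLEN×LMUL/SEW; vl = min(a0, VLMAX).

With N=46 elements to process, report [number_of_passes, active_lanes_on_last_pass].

lanes per group: 128·2/32 = 8
iterations = ceil(46/8) = 6; final-pass vl = 6

[iterations, last_vl] = [6, 6]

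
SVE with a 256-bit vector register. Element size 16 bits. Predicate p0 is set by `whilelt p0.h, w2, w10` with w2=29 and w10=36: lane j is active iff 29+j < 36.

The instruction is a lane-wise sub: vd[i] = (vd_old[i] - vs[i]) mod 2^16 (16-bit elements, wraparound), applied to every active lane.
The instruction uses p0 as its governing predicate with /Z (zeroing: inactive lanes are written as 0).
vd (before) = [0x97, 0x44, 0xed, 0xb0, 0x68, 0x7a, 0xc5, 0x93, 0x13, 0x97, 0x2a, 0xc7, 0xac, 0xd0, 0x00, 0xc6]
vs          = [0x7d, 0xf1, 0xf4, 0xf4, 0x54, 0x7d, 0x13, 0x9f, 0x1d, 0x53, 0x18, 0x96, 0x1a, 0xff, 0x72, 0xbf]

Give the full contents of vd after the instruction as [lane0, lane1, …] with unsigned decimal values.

vd = [26, 65363, 65529, 65468, 20, 65533, 178, 0, 0, 0, 0, 0, 0, 0, 0, 0]

256-bit reg / 16-bit elem → 16 lanes
active while 29+j < 36, i.e. j ∈ [0,7) capped at 16 ⇒ 7
lane  0: sub(0x97,0x7d) ⇒ 0x1a
lane  1: sub(0x44,0xf1) ⇒ 0xff53
lane  2: sub(0xed,0xf4) ⇒ 0xfff9
lane  3: sub(0xb0,0xf4) ⇒ 0xffbc
lane  4: sub(0x68,0x54) ⇒ 0x14
lane  5: sub(0x7a,0x7d) ⇒ 0xfffd
lane  6: sub(0xc5,0x13) ⇒ 0xb2
lane  7: tail/zero ⇒ 0x00
lane  8: tail/zero ⇒ 0x00
lane  9: tail/zero ⇒ 0x00
lane 10: tail/zero ⇒ 0x00
lane 11: tail/zero ⇒ 0x00
lane 12: tail/zero ⇒ 0x00
lane 13: tail/zero ⇒ 0x00
lane 14: tail/zero ⇒ 0x00
lane 15: tail/zero ⇒ 0x00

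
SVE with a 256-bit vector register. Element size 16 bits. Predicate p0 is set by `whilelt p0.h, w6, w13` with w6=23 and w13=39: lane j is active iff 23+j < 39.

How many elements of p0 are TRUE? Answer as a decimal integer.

vl = 16

256-bit reg / 16-bit elem → 16 lanes
p0[j] = (23+j < 39); true for j=0..15 → 16 lanes set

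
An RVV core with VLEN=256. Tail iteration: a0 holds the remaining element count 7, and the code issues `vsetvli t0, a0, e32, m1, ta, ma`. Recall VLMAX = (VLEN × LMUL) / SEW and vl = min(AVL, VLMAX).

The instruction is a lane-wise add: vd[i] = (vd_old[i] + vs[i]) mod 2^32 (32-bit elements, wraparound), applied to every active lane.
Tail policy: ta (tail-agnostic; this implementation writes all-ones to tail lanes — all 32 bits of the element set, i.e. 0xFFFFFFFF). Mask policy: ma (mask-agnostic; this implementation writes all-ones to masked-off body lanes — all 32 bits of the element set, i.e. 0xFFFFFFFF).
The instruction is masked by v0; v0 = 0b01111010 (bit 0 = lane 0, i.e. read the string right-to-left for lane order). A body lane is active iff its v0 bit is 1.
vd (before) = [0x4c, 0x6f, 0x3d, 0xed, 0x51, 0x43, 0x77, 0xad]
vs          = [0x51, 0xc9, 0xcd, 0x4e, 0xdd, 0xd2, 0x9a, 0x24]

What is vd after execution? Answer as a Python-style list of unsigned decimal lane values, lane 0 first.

VLMAX = VLEN×LMUL/SEW = 256×1/32 = 8
AVL=7 ≤ VLMAX=8, so vl = 7
  i=0: mask-off/ones → 4294967295
  i=1: add(0x6f,0xc9) → 312
  i=2: mask-off/ones → 4294967295
  i=3: add(0xed,0x4e) → 315
  i=4: add(0x51,0xdd) → 302
  i=5: add(0x43,0xd2) → 277
  i=6: add(0x77,0x9a) → 273
  i=7: tail/ones → 4294967295

vd = [4294967295, 312, 4294967295, 315, 302, 277, 273, 4294967295]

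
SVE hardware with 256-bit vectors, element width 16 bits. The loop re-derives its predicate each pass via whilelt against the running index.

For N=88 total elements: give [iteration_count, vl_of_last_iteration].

register lanes = 256/16 = 16
88 elements at 16/iter → 6 passes, remainder 8 on the last

[iterations, last_vl] = [6, 8]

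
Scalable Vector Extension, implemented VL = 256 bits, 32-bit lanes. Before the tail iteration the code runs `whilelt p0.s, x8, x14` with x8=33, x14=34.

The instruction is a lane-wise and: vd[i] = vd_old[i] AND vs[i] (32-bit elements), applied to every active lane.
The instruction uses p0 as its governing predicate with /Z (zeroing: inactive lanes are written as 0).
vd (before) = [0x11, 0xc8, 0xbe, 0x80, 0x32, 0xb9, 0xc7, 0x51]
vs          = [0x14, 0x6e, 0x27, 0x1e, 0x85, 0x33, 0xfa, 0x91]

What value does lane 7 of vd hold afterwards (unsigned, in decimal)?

vd[7] = 0

register lanes = 256/32 = 8
active while 33+j < 34, i.e. j ∈ [0,1) capped at 8 ⇒ 1
vd[0] and(0x11,0x14) -> 0x10
vd[1] tail/zero -> 0x00
vd[2] tail/zero -> 0x00
vd[3] tail/zero -> 0x00
vd[4] tail/zero -> 0x00
vd[5] tail/zero -> 0x00
vd[6] tail/zero -> 0x00
vd[7] tail/zero -> 0x00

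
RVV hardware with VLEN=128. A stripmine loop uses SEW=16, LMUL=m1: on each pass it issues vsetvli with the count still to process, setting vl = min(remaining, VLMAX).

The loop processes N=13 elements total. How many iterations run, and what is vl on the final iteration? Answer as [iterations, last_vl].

lanes per group: 128·1/16 = 8
iterations = ceil(13/8) = 2; final-pass vl = 5

[iterations, last_vl] = [2, 5]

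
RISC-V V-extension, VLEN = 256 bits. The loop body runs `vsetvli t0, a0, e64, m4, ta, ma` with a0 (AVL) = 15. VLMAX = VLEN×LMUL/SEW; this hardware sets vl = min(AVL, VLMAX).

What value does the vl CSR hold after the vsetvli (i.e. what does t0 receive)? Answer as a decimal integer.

VLMAX = (256 × 4) / 64 = 16 lanes
vl = min(AVL, VLMAX) = min(15, 16) = 15

vl = 15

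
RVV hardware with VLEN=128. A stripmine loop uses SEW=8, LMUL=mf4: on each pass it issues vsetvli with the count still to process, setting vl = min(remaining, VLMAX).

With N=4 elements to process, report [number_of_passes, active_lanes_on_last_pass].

[iterations, last_vl] = [1, 4]

VLMAX = (128 × 1/4) / 8 = 4 lanes
N=4: ⌈4/4⌉ = 1 iters; last vl = 4 − 0×4 = 4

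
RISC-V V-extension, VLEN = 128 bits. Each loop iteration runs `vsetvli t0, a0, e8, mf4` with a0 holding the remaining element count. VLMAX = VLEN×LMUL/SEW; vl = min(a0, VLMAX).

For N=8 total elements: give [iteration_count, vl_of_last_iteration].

VLMAX = VLEN×LMUL/SEW = 128×1/4/8 = 4
N=8: ⌈8/4⌉ = 2 iters; last vl = 8 − 1×4 = 4

[iterations, last_vl] = [2, 4]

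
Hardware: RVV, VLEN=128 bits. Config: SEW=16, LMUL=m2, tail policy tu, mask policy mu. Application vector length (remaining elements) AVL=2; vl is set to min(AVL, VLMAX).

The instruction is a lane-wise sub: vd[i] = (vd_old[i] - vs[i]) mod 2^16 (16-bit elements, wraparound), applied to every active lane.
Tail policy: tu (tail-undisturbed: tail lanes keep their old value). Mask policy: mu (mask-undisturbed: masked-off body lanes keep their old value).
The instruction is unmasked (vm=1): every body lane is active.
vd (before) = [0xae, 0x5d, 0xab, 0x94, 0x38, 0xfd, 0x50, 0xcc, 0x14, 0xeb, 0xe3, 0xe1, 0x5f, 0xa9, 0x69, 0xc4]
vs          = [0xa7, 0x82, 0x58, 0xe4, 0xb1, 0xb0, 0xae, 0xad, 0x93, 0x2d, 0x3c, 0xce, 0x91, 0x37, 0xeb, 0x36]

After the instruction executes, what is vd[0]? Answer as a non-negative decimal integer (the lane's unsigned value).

vd[0] = 7

VLMAX = VLEN×LMUL/SEW = 128×2/16 = 16
vl ← min(2, 16) = 2
lane  0: sub(0xae,0xa7) ⇒ 0x07
lane  1: sub(0x5d,0x82) ⇒ 0xffdb
lane  2: tail/keep ⇒ 0xab
lane  3: tail/keep ⇒ 0x94
lane  4: tail/keep ⇒ 0x38
lane  5: tail/keep ⇒ 0xfd
lane  6: tail/keep ⇒ 0x50
lane  7: tail/keep ⇒ 0xcc
lane  8: tail/keep ⇒ 0x14
lane  9: tail/keep ⇒ 0xeb
lane 10: tail/keep ⇒ 0xe3
lane 11: tail/keep ⇒ 0xe1
lane 12: tail/keep ⇒ 0x5f
lane 13: tail/keep ⇒ 0xa9
lane 14: tail/keep ⇒ 0x69
lane 15: tail/keep ⇒ 0xc4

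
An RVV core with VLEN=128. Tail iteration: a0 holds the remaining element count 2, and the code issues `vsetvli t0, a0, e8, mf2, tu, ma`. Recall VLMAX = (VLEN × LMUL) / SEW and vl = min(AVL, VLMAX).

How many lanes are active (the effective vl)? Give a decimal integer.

vl = 2

VLMAX = (128 × 1/2) / 8 = 8 lanes
AVL=2 ≤ VLMAX=8, so vl = 2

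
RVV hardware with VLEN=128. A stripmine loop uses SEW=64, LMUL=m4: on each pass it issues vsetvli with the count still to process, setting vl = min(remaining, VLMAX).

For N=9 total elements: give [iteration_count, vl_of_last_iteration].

lanes per group: 128·4/64 = 8
9 elements at 8/iter → 2 passes, remainder 1 on the last

[iterations, last_vl] = [2, 1]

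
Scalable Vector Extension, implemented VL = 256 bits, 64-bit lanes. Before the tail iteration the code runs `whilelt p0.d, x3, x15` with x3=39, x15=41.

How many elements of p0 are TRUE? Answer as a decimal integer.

vl = 2

lane count: 256 div 64 = 4
active while 39+j < 41, i.e. j ∈ [0,2) capped at 4 ⇒ 2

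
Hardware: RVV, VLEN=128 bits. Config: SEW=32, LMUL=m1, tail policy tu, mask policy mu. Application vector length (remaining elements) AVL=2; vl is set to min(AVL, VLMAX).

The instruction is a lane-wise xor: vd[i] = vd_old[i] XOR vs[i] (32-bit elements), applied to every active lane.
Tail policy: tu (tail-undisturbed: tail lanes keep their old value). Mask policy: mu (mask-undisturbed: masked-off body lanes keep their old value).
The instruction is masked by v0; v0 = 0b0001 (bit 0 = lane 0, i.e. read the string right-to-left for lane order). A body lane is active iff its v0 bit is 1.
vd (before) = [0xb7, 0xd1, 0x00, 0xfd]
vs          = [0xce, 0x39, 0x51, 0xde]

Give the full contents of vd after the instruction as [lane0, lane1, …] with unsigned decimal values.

lanes per group: 128·1/32 = 4
vl = min(AVL, VLMAX) = min(2, 4) = 2
[0] xor(0xb7,0xce) = 0x79
[1] mask-off/keep = 0xd1
[2] tail/keep = 0x00
[3] tail/keep = 0xfd

vd = [121, 209, 0, 253]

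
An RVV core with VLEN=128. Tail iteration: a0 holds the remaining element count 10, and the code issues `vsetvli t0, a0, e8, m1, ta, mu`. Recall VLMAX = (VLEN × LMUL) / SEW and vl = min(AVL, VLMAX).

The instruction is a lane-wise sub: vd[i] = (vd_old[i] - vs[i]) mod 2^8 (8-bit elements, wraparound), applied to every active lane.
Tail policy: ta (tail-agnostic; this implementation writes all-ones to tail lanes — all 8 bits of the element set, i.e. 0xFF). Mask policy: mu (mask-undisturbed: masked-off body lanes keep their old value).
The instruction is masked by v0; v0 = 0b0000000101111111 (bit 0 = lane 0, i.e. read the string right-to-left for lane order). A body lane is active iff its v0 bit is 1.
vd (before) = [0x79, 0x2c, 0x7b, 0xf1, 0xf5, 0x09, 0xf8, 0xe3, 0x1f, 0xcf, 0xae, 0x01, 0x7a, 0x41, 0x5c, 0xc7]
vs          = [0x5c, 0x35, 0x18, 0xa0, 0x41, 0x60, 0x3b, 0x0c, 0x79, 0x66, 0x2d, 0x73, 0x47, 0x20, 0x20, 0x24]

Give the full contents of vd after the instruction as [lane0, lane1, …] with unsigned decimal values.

lanes per group: 128·1/8 = 16
vl = min(AVL, VLMAX) = min(10, 16) = 10
vd[0] sub(0x79,0x5c) -> 0x1d
vd[1] sub(0x2c,0x35) -> 0xf7
vd[2] sub(0x7b,0x18) -> 0x63
vd[3] sub(0xf1,0xa0) -> 0x51
vd[4] sub(0xf5,0x41) -> 0xb4
vd[5] sub(0x09,0x60) -> 0xa9
vd[6] sub(0xf8,0x3b) -> 0xbd
vd[7] mask-off/keep -> 0xe3
vd[8] sub(0x1f,0x79) -> 0xa6
vd[9] mask-off/keep -> 0xcf
vd[10] tail/ones -> 0xff
vd[11] tail/ones -> 0xff
vd[12] tail/ones -> 0xff
vd[13] tail/ones -> 0xff
vd[14] tail/ones -> 0xff
vd[15] tail/ones -> 0xff

vd = [29, 247, 99, 81, 180, 169, 189, 227, 166, 207, 255, 255, 255, 255, 255, 255]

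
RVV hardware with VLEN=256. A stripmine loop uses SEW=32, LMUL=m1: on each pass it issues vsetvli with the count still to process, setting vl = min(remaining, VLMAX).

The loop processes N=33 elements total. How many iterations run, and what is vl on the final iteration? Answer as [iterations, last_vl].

lanes per group: 256·1/32 = 8
33 elements at 8/iter → 5 passes, remainder 1 on the last

[iterations, last_vl] = [5, 1]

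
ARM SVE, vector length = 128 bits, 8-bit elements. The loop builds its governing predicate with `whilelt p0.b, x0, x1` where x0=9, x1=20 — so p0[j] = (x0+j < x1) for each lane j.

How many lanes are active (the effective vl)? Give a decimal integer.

vl = 11

lane count: 128 div 8 = 16
active while 9+j < 20, i.e. j ∈ [0,11) capped at 16 ⇒ 11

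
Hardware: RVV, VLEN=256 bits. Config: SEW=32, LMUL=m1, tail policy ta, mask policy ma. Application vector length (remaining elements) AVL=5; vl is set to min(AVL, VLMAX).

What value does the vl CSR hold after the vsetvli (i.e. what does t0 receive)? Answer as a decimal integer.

VLMAX = VLEN×LMUL/SEW = 256×1/32 = 8
AVL=5 ≤ VLMAX=8, so vl = 5

vl = 5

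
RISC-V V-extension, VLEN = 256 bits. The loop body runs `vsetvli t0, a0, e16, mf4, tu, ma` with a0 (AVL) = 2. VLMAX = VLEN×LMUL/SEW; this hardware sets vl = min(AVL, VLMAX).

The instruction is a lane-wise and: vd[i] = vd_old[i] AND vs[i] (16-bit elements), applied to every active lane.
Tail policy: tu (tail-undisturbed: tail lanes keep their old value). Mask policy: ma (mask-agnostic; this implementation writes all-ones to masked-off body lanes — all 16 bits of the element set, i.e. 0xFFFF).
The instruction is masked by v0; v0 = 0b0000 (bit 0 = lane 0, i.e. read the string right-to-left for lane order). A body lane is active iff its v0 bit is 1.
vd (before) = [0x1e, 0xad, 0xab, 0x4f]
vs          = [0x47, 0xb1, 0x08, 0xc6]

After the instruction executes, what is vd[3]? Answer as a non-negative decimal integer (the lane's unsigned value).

vd[3] = 79

lanes per group: 256·1/4/16 = 4
vl ← min(2, 4) = 2
vd[0] mask-off/ones -> 0xffff
vd[1] mask-off/ones -> 0xffff
vd[2] tail/keep -> 0xab
vd[3] tail/keep -> 0x4f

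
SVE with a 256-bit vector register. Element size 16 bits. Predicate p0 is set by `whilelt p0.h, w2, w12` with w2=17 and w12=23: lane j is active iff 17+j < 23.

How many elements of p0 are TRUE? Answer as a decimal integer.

lane count: 256 div 16 = 16
p0[j] = (17+j < 23); true for j=0..5 → 6 lanes set

vl = 6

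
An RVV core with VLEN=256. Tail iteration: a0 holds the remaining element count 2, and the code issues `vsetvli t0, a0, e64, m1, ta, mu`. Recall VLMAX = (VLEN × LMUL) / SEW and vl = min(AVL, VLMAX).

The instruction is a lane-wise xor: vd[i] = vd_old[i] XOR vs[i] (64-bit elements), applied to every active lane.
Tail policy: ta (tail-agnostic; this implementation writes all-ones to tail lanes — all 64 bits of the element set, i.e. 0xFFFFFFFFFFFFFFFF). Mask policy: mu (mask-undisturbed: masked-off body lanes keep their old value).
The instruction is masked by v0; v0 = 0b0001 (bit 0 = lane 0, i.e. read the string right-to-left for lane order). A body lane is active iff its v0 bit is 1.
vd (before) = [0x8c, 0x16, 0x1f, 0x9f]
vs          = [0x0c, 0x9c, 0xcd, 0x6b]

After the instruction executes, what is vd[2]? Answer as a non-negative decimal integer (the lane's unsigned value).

vd[2] = 18446744073709551615

VLMAX = VLEN×LMUL/SEW = 256×1/64 = 4
vl ← min(2, 4) = 2
  i=0: xor(0x8c,0x0c) → 128
  i=1: mask-off/keep → 22
  i=2: tail/ones → 18446744073709551615
  i=3: tail/ones → 18446744073709551615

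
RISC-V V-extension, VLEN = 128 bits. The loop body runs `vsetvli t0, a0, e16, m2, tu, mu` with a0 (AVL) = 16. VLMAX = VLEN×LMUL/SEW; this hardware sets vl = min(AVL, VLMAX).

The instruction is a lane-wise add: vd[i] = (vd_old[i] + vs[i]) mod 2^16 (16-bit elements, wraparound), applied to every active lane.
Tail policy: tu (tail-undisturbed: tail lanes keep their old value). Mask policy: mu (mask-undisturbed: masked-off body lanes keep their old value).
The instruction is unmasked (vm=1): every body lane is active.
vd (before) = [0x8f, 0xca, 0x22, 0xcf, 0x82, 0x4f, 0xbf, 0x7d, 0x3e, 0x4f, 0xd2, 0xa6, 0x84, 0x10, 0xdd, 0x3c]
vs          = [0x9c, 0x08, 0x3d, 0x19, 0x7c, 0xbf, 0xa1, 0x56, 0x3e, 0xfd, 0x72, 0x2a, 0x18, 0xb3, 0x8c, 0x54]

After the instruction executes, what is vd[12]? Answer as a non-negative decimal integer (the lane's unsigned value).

vd[12] = 156

lanes per group: 128·2/16 = 16
vl ← min(16, 16) = 16
  i=0: add(0x8f,0x9c) → 299
  i=1: add(0xca,0x08) → 210
  i=2: add(0x22,0x3d) → 95
  i=3: add(0xcf,0x19) → 232
  i=4: add(0x82,0x7c) → 254
  i=5: add(0x4f,0xbf) → 270
  i=6: add(0xbf,0xa1) → 352
  i=7: add(0x7d,0x56) → 211
  i=8: add(0x3e,0x3e) → 124
  i=9: add(0x4f,0xfd) → 332
  i=10: add(0xd2,0x72) → 324
  i=11: add(0xa6,0x2a) → 208
  i=12: add(0x84,0x18) → 156
  i=13: add(0x10,0xb3) → 195
  i=14: add(0xdd,0x8c) → 361
  i=15: add(0x3c,0x54) → 144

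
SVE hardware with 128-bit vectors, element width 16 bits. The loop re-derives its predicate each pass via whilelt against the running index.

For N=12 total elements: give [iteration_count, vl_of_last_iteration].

[iterations, last_vl] = [2, 4]

register lanes = 128/16 = 8
iterations = ceil(12/8) = 2; final-pass vl = 4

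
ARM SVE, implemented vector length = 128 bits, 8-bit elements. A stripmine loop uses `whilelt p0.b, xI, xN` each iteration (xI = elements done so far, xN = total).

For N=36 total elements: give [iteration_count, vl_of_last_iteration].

128-bit reg / 8-bit elem → 16 lanes
N=36: ⌈36/16⌉ = 3 iters; last vl = 36 − 2×16 = 4

[iterations, last_vl] = [3, 4]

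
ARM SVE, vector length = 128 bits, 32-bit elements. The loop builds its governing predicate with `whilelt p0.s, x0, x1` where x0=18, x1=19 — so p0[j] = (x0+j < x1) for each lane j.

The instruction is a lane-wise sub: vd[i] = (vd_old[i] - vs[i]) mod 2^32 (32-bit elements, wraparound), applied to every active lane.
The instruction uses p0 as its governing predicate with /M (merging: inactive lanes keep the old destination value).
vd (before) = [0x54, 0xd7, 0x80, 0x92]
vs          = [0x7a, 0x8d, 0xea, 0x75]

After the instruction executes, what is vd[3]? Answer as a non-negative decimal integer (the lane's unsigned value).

vd[3] = 146

128-bit reg / 32-bit elem → 4 lanes
whilelt: lane j active iff 18+j < 19 → j < 1 → 1 active
lane  0: sub(0x54,0x7a) ⇒ 0xffffffda
lane  1: tail/keep ⇒ 0xd7
lane  2: tail/keep ⇒ 0x80
lane  3: tail/keep ⇒ 0x92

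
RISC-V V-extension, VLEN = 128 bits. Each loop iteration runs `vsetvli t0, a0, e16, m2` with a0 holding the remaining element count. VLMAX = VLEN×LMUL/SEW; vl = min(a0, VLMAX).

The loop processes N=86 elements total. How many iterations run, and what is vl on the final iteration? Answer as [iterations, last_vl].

VLMAX = VLEN×LMUL/SEW = 128×2/16 = 16
iterations = ceil(86/16) = 6; final-pass vl = 6

[iterations, last_vl] = [6, 6]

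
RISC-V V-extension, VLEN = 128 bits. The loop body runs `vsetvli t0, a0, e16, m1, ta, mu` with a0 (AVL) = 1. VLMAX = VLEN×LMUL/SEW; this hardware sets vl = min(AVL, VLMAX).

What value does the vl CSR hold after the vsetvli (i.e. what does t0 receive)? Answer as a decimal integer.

vl = 1

lanes per group: 128·1/16 = 8
AVL=1 ≤ VLMAX=8, so vl = 1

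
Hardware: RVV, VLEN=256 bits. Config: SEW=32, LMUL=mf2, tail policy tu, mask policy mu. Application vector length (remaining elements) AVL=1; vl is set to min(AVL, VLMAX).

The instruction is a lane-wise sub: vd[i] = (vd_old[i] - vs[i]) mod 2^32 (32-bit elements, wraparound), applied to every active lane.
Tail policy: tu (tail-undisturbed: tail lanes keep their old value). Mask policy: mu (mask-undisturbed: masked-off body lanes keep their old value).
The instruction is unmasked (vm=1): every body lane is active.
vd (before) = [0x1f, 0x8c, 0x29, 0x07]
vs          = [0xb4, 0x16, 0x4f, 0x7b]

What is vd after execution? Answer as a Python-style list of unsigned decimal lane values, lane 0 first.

vd = [4294967147, 140, 41, 7]

lanes per group: 256·1/2/32 = 4
vl = min(AVL, VLMAX) = min(1, 4) = 1
vd[0] sub(0x1f,0xb4) -> 0xffffff6b
vd[1] tail/keep -> 0x8c
vd[2] tail/keep -> 0x29
vd[3] tail/keep -> 0x07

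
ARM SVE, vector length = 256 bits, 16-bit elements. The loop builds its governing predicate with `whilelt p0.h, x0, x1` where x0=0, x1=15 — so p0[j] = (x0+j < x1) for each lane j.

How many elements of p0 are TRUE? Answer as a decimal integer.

vl = 15

lane count: 256 div 16 = 16
whilelt: lane j active iff 0+j < 15 → j < 15 → 15 active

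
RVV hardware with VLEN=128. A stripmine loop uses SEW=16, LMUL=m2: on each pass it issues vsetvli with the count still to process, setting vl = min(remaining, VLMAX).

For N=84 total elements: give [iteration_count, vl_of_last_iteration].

[iterations, last_vl] = [6, 4]

VLMAX = VLEN×LMUL/SEW = 128×2/16 = 16
N=84: ⌈84/16⌉ = 6 iters; last vl = 84 − 5×16 = 4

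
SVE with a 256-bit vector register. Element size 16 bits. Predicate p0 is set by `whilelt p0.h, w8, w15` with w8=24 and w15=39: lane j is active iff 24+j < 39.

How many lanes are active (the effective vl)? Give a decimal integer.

256-bit reg / 16-bit elem → 16 lanes
whilelt: lane j active iff 24+j < 39 → j < 15 → 15 active

vl = 15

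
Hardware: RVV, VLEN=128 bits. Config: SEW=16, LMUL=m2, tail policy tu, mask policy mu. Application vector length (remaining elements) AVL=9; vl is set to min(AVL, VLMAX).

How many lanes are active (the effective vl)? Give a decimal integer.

lanes per group: 128·2/16 = 16
vl ← min(9, 16) = 9

vl = 9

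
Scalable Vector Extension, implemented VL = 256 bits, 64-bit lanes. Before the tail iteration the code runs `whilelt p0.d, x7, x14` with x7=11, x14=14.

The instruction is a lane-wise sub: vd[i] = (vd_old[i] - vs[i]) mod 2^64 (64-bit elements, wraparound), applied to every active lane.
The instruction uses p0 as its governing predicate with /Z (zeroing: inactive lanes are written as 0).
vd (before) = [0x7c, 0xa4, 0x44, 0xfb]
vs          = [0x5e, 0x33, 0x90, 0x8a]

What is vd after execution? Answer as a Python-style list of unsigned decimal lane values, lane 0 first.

register lanes = 256/64 = 4
p0[j] = (11+j < 14); true for j=0..2 → 3 lanes set
  i=0: sub(0x7c,0x5e) → 30
  i=1: sub(0xa4,0x33) → 113
  i=2: sub(0x44,0x90) → 18446744073709551540
  i=3: tail/zero → 0

vd = [30, 113, 18446744073709551540, 0]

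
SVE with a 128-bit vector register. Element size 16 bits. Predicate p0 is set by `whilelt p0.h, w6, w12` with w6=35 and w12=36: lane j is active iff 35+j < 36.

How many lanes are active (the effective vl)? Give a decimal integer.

vl = 1

128-bit reg / 16-bit elem → 8 lanes
p0[j] = (35+j < 36); true for j=0..0 → 1 lanes set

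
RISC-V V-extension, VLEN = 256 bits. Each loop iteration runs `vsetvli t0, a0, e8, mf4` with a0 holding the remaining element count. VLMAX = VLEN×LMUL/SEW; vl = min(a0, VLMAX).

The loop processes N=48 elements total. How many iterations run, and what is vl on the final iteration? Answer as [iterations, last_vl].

VLMAX = (256 × 1/4) / 8 = 8 lanes
48 elements at 8/iter → 6 passes, remainder 8 on the last

[iterations, last_vl] = [6, 8]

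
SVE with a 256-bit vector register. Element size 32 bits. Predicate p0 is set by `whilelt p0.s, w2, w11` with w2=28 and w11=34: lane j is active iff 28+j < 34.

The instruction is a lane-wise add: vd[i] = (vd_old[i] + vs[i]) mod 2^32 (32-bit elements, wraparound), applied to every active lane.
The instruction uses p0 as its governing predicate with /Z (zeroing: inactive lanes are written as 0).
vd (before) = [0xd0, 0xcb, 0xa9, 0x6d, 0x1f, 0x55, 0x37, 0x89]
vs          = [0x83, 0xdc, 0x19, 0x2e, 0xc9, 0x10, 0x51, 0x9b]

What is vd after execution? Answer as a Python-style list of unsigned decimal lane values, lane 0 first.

vd = [339, 423, 194, 155, 232, 101, 0, 0]

lane count: 256 div 32 = 8
whilelt: lane j active iff 28+j < 34 → j < 6 → 6 active
lane  0: add(0xd0,0x83) ⇒ 0x153
lane  1: add(0xcb,0xdc) ⇒ 0x1a7
lane  2: add(0xa9,0x19) ⇒ 0xc2
lane  3: add(0x6d,0x2e) ⇒ 0x9b
lane  4: add(0x1f,0xc9) ⇒ 0xe8
lane  5: add(0x55,0x10) ⇒ 0x65
lane  6: tail/zero ⇒ 0x00
lane  7: tail/zero ⇒ 0x00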